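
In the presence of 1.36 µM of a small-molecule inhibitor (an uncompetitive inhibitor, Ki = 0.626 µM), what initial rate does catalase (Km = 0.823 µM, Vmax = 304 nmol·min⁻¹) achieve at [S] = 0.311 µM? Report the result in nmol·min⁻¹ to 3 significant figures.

52.2 nmol·min⁻¹

α = 1 + [I]/Ki = 1 + 1.36/0.626 = 3.173.
For an uncompetitive inhibitor, both parameters are divided by α, giving Vmax/α and Km/α: Km,app = 0.259 µM, Vmax,app = 95.8 nmol·min⁻¹.
v = Vmax,app·[S]/(Km,app + [S]) = 95.8 × 0.311/(0.259 + 0.311) = 52.2 nmol·min⁻¹.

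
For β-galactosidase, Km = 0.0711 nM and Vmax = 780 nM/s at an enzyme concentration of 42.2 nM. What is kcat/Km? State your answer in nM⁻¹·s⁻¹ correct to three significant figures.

260 nM⁻¹·s⁻¹

kcat = Vmax/[E]total = 780/42.2 = 18.5 s⁻¹.
kcat/Km = 18.5/0.0711 = 260 nM⁻¹·s⁻¹.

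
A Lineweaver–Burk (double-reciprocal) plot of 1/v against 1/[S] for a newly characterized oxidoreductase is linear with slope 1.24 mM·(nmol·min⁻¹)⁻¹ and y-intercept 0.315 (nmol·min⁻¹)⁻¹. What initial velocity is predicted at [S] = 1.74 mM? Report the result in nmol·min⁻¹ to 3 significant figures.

The y-intercept is 1/Vmax, so Vmax = 1/0.315 = 3.17 nmol·min⁻¹.
The slope is Km/Vmax, so Km = 1.24 × 3.17 = 3.94 mM.
Then v = 3.17 × 1.74/(3.94 + 1.74) = 0.973 nmol·min⁻¹.

0.973 nmol·min⁻¹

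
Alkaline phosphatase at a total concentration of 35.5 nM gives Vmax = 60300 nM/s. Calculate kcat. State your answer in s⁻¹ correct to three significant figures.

kcat = Vmax/[E]total = 60300 nM/s / 35.5 nM = 1700 s⁻¹.

1700 s⁻¹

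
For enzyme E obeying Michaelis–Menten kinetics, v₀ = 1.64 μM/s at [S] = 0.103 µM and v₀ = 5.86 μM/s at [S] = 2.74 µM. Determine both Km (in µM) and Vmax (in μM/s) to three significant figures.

From v = Vmax[S]/(Km+[S]), each point gives Vmax = v(Km+[S])/[S].
Equating: 1.64(Km+0.103)/0.103 = 5.86(Km+2.74)/2.74.
15.92·Km + 1.64 = 2.139·Km + 5.86, so (15.92 − 2.139)·Km = 5.86 − 1.64.
Km = 4.220/13.78 = 0.306 µM; then Vmax = 1.64(0.306+0.103)/0.103 = 6.51 μM/s.

Km = 0.306 µM; Vmax = 6.51 μM/s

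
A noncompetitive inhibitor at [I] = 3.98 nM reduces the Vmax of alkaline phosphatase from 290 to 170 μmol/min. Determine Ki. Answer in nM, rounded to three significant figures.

5.64 nM

Noncompetitive: Vmax,app = Vmax/α with α = 1 + [I]/Ki.
α = Vmax/Vmax,app = 290/170 = 1.706.
Since α = 1 + [I]/Ki, [I]/Ki = 1.706 − 1 = 0.7059 and Ki = 3.98/0.7059 = 5.64 nM.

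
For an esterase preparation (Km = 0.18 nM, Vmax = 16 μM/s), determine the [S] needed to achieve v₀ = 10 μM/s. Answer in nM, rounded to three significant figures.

0.300 nM

Rearranging v = Vmax[S]/(Km+[S]) gives [S] = Km·v/(Vmax − v).
[S] = 0.18 × 10 / (16 − 10) = 1.800/6.000 = 0.300 nM.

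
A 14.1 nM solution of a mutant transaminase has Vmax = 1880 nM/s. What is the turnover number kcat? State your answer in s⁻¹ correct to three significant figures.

kcat = Vmax/[E]total = 1880 nM/s / 14.1 nM = 133 s⁻¹.

133 s⁻¹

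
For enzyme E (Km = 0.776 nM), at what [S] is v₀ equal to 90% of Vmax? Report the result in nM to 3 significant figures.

6.98 nM

v/Vmax = [S]/(Km+[S]) = 0.9, so [S] = Km·0.9/(1 − 0.9) = 0.776 × 9.000.
[S] = 6.98 nM.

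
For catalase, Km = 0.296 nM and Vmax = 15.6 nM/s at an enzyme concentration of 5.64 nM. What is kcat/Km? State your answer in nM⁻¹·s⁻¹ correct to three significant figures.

9.34 nM⁻¹·s⁻¹

kcat = Vmax/[E]total = 15.6/5.64 = 2.77 s⁻¹.
kcat/Km = 2.77/0.296 = 9.34 nM⁻¹·s⁻¹.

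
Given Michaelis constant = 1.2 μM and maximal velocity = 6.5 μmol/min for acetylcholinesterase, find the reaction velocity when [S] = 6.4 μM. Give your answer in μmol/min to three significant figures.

5.47 μmol/min

v = Vmax·[S]/(Km + [S]) = 6.5 × 6.4 / (1.2 + 6.4)
  = 41.60 / 7.600 = 5.47 μmol/min.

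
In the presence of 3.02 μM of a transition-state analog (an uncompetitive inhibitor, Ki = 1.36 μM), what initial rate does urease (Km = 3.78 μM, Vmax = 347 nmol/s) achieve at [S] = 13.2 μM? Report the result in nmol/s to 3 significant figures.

98.9 nmol/s

With α = 1 + [I]/Ki = 1 + 3.02/1.36 = 3.221, the uncompetitive rate law is v = (Vmax/α)·[S] / (Km/α + [S]).
v = (347/3.221)×13.2 / (3.78/3.221 + 13.2) = 1422/14.37 = 98.9 nmol/s.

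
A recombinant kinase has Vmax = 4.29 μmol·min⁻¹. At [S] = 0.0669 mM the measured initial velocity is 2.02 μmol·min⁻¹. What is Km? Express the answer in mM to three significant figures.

v/Vmax = 2.02/4.29 = 0.4709 = [S]/(Km+[S]).
So Km + [S] = [S]/0.4709 = 0.1421 mM, giving Km = 0.1421 − 0.0669 = 0.0752 mM.

0.0752 mM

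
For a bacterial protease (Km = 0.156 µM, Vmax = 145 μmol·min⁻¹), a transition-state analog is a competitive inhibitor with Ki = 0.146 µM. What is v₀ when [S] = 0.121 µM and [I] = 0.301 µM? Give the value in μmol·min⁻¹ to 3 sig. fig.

29.3 μmol·min⁻¹

With α = 1 + [I]/Ki = 1 + 0.301/0.146 = 3.062, the competitive rate law is v = Vmax[S] / (αKm + [S]).
v = 145×0.121 / (3.062×0.156 + 0.121) = 17.54/0.5986 = 29.3 μmol·min⁻¹.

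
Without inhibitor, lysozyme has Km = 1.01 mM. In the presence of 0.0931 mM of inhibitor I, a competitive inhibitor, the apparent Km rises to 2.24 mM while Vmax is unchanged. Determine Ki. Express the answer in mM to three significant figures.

0.0764 mM

Competitive: Km,app = α·Km with α = 1 + [I]/Ki.
α = Km,app/Km = 2.24/1.01 = 2.218.
Ki = [I]/(α − 1) = 0.0931/1.218 = 0.0764 mM.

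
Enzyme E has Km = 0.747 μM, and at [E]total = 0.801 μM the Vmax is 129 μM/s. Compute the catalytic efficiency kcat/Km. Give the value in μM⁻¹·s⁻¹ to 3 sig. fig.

kcat = Vmax/[E]total = 129/0.801 = 161 s⁻¹.
kcat/Km = 161/0.747 = 216 μM⁻¹·s⁻¹.

216 μM⁻¹·s⁻¹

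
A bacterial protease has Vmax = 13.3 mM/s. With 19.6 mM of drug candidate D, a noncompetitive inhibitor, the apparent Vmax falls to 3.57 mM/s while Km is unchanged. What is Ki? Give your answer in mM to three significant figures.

7.19 mM

Noncompetitive: Vmax,app = Vmax/α with α = 1 + [I]/Ki.
α = Vmax/Vmax,app = 13.3/3.57 = 3.725.
Ki = [I]/(α − 1) = 19.6/2.725 = 7.19 mM.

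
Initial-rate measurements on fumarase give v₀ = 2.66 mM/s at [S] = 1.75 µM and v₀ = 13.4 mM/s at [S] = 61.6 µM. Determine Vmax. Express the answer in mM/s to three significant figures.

From v = Vmax[S]/(Km+[S]), each point gives Vmax = v(Km+[S])/[S].
Equating: 2.66(Km+1.75)/1.75 = 13.4(Km+61.6)/61.6.
1.520·Km + 2.66 = 0.2175·Km + 13.4, so (1.520 − 0.2175)·Km = 13.4 − 2.66.
Km = 10.74/1.302 = 8.25 µM; then Vmax = 2.66(8.25+1.75)/1.75 = 15.2 mM/s.

15.2 mM/s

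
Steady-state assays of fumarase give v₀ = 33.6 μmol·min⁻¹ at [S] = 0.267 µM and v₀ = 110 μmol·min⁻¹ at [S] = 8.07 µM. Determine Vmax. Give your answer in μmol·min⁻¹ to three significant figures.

From v = Vmax[S]/(Km+[S]), each point gives Vmax = v(Km+[S])/[S].
Equating: 33.6(Km+0.267)/0.267 = 110(Km+8.07)/8.07.
125.8·Km + 33.6 = 13.63·Km + 110, so (125.8 − 13.63)·Km = 110 − 33.6.
Km = 76.40/112.2 = 0.681 µM; then Vmax = 33.6(0.681+0.267)/0.267 = 119 μmol·min⁻¹.

119 μmol·min⁻¹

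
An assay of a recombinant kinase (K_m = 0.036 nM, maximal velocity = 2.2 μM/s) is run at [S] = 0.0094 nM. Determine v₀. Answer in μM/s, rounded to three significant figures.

v = Vmax·[S]/(Km + [S]) = 2.2 × 0.0094 / (0.036 + 0.0094)
  = 0.02068 / 0.04540 = 0.456 μM/s.

0.456 μM/s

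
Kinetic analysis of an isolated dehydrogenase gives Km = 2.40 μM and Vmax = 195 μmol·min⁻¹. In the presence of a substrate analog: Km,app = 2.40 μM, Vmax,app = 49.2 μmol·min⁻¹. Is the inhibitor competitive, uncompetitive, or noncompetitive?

Vmax decreases (195 → 49.2 μmol·min⁻¹) while Km is unchanged — pure noncompetitive inhibition.

noncompetitive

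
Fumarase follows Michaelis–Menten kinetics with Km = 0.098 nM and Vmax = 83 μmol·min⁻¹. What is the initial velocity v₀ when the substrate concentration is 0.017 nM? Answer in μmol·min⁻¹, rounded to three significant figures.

v = Vmax·[S]/(Km + [S]) = 83 × 0.017 / (0.098 + 0.017)
  = 1.411 / 0.1150 = 12.3 μmol·min⁻¹.

12.3 μmol·min⁻¹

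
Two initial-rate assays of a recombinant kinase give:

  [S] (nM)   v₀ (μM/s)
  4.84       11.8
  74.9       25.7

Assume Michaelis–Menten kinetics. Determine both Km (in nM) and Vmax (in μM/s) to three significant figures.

From v = Vmax[S]/(Km+[S]), each point gives Vmax = v(Km+[S])/[S].
Equating: 11.8(Km+4.84)/4.84 = 25.7(Km+74.9)/74.9.
2.438·Km + 11.8 = 0.3431·Km + 25.7, so (2.438 − 0.3431)·Km = 25.7 − 11.8.
Km = 13.90/2.095 = 6.64 nM; then Vmax = 11.8(6.64+4.84)/4.84 = 28.0 μM/s.

Km = 6.64 nM; Vmax = 28.0 μM/s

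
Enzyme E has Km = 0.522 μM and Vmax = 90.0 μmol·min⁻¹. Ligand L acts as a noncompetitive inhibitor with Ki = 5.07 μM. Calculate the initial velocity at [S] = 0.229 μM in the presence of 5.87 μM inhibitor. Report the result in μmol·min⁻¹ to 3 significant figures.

12.7 μmol·min⁻¹

With α = 1 + [I]/Ki = 1 + 5.87/5.07 = 2.158, the noncompetitive rate law is v = (Vmax/α)·[S] / (Km + [S]).
v = (90.0/2.158)×0.229 / (0.522 + 0.229) = 9.551/0.7510 = 12.7 μmol·min⁻¹.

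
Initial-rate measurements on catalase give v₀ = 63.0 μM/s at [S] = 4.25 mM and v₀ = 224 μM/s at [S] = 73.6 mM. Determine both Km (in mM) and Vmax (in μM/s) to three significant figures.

In reciprocal form, 1/v = (Km/Vmax)·(1/[S]) + 1/Vmax. The two points give (1/[S], 1/v) = (0.2353, 0.01587) and (0.01359, 0.004464).
Slope = (0.01587 − 0.004464)/(0.2353 − 0.01359) = 0.05146; intercept = 0.01587 − 0.05146×0.2353 = 0.003765.
Vmax = 1/intercept = 266 μM/s; Km = slope × Vmax = 0.05146 × 266 = 13.7 mM.

Km = 13.7 mM; Vmax = 266 μM/s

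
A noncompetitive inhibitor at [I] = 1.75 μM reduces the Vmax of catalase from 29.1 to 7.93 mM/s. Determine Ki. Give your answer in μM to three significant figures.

0.656 μM

Noncompetitive: Vmax,app = Vmax/α with α = 1 + [I]/Ki.
α = Vmax/Vmax,app = 29.1/7.93 = 3.670.
Ki = [I]/(α − 1) = 1.75/2.670 = 0.656 μM.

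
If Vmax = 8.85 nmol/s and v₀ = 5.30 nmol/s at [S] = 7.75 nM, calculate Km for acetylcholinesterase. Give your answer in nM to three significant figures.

From v = Vmax[S]/(Km+[S]), Km = [S](Vmax − v)/v.
Km = 7.75 × (8.85 − 5.30) / 5.30 = 27.51/5.30 = 5.19 nM.

5.19 nM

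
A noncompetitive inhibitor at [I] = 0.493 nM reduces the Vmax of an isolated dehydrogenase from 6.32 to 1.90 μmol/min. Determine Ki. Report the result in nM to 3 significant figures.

Noncompetitive: Vmax,app = Vmax/α with α = 1 + [I]/Ki.
α = Vmax/Vmax,app = 6.32/1.90 = 3.326.
Since α = 1 + [I]/Ki, [I]/Ki = 3.326 − 1 = 2.326 and Ki = 0.493/2.326 = 0.212 nM.

0.212 nM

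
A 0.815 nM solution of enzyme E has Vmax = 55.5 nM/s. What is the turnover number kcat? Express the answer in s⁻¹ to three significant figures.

68.1 s⁻¹

kcat = Vmax/[E]total = 55.5 nM/s / 0.815 nM = 68.1 s⁻¹.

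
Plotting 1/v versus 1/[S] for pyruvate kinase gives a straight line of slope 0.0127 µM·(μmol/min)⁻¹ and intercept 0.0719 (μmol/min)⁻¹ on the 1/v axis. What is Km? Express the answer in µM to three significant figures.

0.177 µM

y-intercept = 1/Vmax ⇒ Vmax = 13.9 μmol/min; slope = Km/Vmax ⇒ Km = slope × Vmax.
Km = 0.0127 × 13.9 = 0.177 µM.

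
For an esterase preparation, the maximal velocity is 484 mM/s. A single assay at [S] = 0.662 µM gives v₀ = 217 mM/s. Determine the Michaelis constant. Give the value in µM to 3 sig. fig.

0.815 µM

v/Vmax = 217/484 = 0.4483 = [S]/(Km+[S]).
So Km + [S] = [S]/0.4483 = 1.477 µM, giving Km = 1.477 − 0.662 = 0.815 µM.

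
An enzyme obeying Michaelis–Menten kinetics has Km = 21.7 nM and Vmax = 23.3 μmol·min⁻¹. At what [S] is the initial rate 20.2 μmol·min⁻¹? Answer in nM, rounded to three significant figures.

The required fractional saturation is v/Vmax = 20.2/23.3 = 0.8670.
Then [S]/(Km+[S]) = 0.8670 ⇒ [S] = 21.7 × 0.8670/(1 − 0.8670) = 141 nM.

141 nM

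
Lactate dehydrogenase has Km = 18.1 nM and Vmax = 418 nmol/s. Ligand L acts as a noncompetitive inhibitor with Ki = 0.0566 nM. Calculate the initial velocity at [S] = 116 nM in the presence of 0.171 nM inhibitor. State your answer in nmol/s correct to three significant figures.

With α = 1 + [I]/Ki = 1 + 0.171/0.0566 = 4.021, the noncompetitive rate law is v = (Vmax/α)·[S] / (Km + [S]).
v = (418/4.021)×116 / (18.1 + 116) = 12060/134.1 = 89.9 nmol/s.

89.9 nmol/s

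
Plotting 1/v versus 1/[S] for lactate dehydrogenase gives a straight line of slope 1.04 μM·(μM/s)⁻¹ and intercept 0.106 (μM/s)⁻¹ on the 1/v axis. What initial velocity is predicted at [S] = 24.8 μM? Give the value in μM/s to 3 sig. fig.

The y-intercept is 1/Vmax, so Vmax = 1/0.106 = 9.43 μM/s.
The slope is Km/Vmax, so Km = 1.04 × 9.43 = 9.81 μM.
Then v = 9.43 × 24.8/(9.81 + 24.8) = 6.76 μM/s.

6.76 μM/s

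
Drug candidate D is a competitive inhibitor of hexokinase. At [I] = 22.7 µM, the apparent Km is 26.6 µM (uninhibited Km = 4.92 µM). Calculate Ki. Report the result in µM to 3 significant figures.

5.15 µM

Competitive: Km,app = α·Km with α = 1 + [I]/Ki.
α = Km,app/Km = 26.6/4.92 = 5.407.
Since α = 1 + [I]/Ki, [I]/Ki = 5.407 − 1 = 4.407 and Ki = 22.7/4.407 = 5.15 µM.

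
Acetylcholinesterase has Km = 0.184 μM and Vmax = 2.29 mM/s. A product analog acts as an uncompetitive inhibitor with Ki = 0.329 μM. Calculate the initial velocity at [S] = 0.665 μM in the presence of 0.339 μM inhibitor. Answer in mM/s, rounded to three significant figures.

0.993 mM/s

With α = 1 + [I]/Ki = 1 + 0.339/0.329 = 2.030, the uncompetitive rate law is v = (Vmax/α)·[S] / (Km/α + [S]).
v = (2.29/2.030)×0.665 / (0.184/2.030 + 0.665) = 0.7500/0.7556 = 0.993 mM/s.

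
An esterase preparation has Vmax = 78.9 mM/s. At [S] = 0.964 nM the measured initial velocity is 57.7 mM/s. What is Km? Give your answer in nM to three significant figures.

0.354 nM

From v = Vmax[S]/(Km+[S]), Km = [S](Vmax − v)/v.
Km = 0.964 × (78.9 − 57.7) / 57.7 = 20.44/57.7 = 0.354 nM.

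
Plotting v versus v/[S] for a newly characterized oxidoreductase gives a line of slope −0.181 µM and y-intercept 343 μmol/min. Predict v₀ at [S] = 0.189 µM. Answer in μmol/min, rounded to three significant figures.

In the Eadie–Hofstee form v = Vmax − Km·(v/[S]), the slope is −Km and the intercept is Vmax, so Km = 0.181 µM and Vmax = 343 μmol/min.
v = 343 × 0.189/(0.181 + 0.189) = 175 μmol/min.

175 μmol/min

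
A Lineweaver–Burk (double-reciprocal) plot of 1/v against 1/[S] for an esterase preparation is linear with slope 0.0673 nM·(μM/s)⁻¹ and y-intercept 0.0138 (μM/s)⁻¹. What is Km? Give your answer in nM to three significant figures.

y-intercept = 1/Vmax ⇒ Vmax = 72.5 μM/s; slope = Km/Vmax ⇒ Km = slope × Vmax.
Km = 0.0673 × 72.5 = 4.88 nM.

4.88 nM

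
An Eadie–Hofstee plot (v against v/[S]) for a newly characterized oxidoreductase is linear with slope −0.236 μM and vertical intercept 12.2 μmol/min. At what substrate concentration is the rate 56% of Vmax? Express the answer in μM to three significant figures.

The Eadie–Hofstee slope gives Km = 0.236 μM (slope = −Km).
v/Vmax = [S]/(Km+[S]) = 0.56 ⇒ [S] = Km·0.56/(1−0.56) = 0.236 × 1.273 = 0.300 μM.

0.300 μM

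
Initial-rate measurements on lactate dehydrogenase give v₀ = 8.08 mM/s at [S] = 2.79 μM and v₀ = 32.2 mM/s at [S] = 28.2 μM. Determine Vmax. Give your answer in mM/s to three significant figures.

47.9 mM/s

From v = Vmax[S]/(Km+[S]), each point gives Vmax = v(Km+[S])/[S].
Equating: 8.08(Km+2.79)/2.79 = 32.2(Km+28.2)/28.2.
2.896·Km + 8.08 = 1.142·Km + 32.2, so (2.896 − 1.142)·Km = 32.2 − 8.08.
Km = 24.12/1.754 = 13.7 μM; then Vmax = 8.08(13.7+2.79)/2.79 = 47.9 mM/s.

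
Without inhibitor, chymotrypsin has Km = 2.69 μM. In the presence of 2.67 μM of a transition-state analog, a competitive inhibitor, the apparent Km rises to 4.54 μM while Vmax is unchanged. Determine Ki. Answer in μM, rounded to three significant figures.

3.88 μM

Competitive: Km,app = α·Km with α = 1 + [I]/Ki.
α = Km,app/Km = 4.54/2.69 = 1.688.
Since α = 1 + [I]/Ki, [I]/Ki = 1.688 − 1 = 0.6877 and Ki = 2.67/0.6877 = 3.88 μM.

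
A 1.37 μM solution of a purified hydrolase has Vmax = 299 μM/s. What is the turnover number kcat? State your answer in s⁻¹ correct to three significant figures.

218 s⁻¹

kcat = Vmax/[E]total = 299 μM/s / 1.37 μM = 218 s⁻¹.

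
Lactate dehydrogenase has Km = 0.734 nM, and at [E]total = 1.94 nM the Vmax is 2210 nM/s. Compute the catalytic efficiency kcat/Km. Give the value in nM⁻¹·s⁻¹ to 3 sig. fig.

kcat = Vmax/[E]total = 2210/1.94 = 1140 s⁻¹.
kcat/Km = 1140/0.734 = 1550 nM⁻¹·s⁻¹.

1550 nM⁻¹·s⁻¹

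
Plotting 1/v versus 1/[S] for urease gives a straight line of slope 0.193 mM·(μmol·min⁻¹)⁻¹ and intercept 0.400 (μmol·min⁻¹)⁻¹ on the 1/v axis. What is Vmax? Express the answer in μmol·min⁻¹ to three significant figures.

2.50 μmol·min⁻¹

The y-intercept of a Lineweaver–Burk plot equals 1/Vmax, so Vmax = 1/0.400 = 2.50 μmol·min⁻¹.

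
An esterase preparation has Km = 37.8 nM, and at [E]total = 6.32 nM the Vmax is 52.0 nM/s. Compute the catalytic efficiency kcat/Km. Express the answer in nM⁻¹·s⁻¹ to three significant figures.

kcat = Vmax/[E]total = 52.0/6.32 = 8.23 s⁻¹.
kcat/Km = 8.23/37.8 = 0.218 nM⁻¹·s⁻¹.

0.218 nM⁻¹·s⁻¹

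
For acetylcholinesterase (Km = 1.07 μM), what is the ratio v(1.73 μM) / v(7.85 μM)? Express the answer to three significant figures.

Since Vmax cancels, v₂/v₁ = [S]₂(Km+[S]₁) / [S]₁(Km+[S]₂).
= 1.73×(1.07+7.85) / (7.85×(1.07+1.73)) = 15.43/21.98 = 0.702.

0.702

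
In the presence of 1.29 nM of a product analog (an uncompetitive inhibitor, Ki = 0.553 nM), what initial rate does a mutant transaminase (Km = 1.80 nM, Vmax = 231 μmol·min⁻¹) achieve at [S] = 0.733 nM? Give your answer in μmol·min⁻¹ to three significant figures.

α = 1 + [I]/Ki = 1 + 1.29/0.553 = 3.333.
For an uncompetitive inhibitor, both parameters are divided by α, giving Vmax/α and Km/α: Km,app = 0.540 nM, Vmax,app = 69.3 μmol·min⁻¹.
v = Vmax,app·[S]/(Km,app + [S]) = 69.3 × 0.733/(0.540 + 0.733) = 39.9 μmol·min⁻¹.

39.9 μmol·min⁻¹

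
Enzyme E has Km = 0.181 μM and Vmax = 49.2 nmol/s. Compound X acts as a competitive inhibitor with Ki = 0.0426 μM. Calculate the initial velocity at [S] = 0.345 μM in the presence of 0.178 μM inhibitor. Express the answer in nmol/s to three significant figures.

α = 1 + [I]/Ki = 1 + 0.178/0.0426 = 5.178.
For a competitive inhibitor, Vmax is unchanged and the apparent Km becomes α·Km: Km,app = 0.937 μM, Vmax,app = 49.2 nmol/s.
v = Vmax,app·[S]/(Km,app + [S]) = 49.2 × 0.345/(0.937 + 0.345) = 13.2 nmol/s.

13.2 nmol/s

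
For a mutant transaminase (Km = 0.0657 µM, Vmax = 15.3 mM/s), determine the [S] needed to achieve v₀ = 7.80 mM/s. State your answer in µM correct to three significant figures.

0.0683 µM

Rearranging v = Vmax[S]/(Km+[S]) gives [S] = Km·v/(Vmax − v).
[S] = 0.0657 × 7.80 / (15.3 − 7.80) = 0.5125/7.500 = 0.0683 µM.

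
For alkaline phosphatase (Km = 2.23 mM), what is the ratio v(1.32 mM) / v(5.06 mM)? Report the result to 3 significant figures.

Since Vmax cancels, v₂/v₁ = [S]₂(Km+[S]₁) / [S]₁(Km+[S]₂).
= 1.32×(2.23+5.06) / (5.06×(2.23+1.32)) = 9.623/17.96 = 0.536.

0.536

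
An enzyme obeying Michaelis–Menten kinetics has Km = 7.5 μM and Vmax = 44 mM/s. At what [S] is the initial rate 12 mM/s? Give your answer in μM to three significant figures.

2.81 μM

Rearranging v = Vmax[S]/(Km+[S]) gives [S] = Km·v/(Vmax − v).
[S] = 7.5 × 12 / (44 − 12) = 90.00/32.00 = 2.81 μM.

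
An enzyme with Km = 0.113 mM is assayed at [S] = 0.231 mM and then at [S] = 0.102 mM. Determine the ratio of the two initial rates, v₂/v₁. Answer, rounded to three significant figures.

Since Vmax cancels, v₂/v₁ = [S]₂(Km+[S]₁) / [S]₁(Km+[S]₂).
= 0.102×(0.113+0.231) / (0.231×(0.113+0.102)) = 0.03509/0.04966 = 0.706.

0.706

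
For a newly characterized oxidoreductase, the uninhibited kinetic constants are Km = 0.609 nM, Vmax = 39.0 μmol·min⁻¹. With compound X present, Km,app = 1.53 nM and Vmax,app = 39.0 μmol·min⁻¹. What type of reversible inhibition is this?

competitive

Km increases (0.609 → 1.53 nM) while Vmax is unchanged — the hallmark of competitive inhibition.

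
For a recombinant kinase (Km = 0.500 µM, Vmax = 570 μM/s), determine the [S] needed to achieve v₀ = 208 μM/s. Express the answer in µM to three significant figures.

The required fractional saturation is v/Vmax = 208/570 = 0.3649.
Then [S]/(Km+[S]) = 0.3649 ⇒ [S] = 0.500 × 0.3649/(1 − 0.3649) = 0.287 µM.

0.287 µM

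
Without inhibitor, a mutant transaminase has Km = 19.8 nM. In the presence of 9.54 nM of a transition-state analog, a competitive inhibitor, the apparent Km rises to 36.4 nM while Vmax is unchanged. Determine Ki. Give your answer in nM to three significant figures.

Competitive: Km,app = α·Km with α = 1 + [I]/Ki.
α = Km,app/Km = 36.4/19.8 = 1.838.
Ki = [I]/(α − 1) = 9.54/0.8384 = 11.4 nM.

11.4 nM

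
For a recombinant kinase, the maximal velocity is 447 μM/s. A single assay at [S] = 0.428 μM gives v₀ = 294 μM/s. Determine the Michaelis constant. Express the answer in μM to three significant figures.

0.223 μM

From v = Vmax[S]/(Km+[S]), Km = [S](Vmax − v)/v.
Km = 0.428 × (447 − 294) / 294 = 65.48/294 = 0.223 μM.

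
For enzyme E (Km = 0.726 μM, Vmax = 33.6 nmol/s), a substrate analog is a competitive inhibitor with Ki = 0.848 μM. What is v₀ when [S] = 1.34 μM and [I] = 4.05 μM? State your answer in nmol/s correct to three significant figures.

With α = 1 + [I]/Ki = 1 + 4.05/0.848 = 5.776, the competitive rate law is v = Vmax[S] / (αKm + [S]).
v = 33.6×1.34 / (5.776×0.726 + 1.34) = 45.02/5.533 = 8.14 nmol/s.

8.14 nmol/s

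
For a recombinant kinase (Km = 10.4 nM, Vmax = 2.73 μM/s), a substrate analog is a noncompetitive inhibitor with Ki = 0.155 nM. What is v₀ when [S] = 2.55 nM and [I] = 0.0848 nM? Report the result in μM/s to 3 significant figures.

0.347 μM/s

α = 1 + [I]/Ki = 1 + 0.0848/0.155 = 1.547.
For a noncompetitive inhibitor, Vmax is reduced to Vmax/α while Km is unchanged: Km,app = 10.4 nM, Vmax,app = 1.76 μM/s.
v = Vmax,app·[S]/(Km,app + [S]) = 1.76 × 2.55/(10.4 + 2.55) = 0.347 μM/s.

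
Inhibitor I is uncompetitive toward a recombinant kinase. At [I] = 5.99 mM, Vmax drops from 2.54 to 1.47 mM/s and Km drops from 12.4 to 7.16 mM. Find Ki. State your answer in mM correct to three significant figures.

Uncompetitive: Vmax,app = Vmax/α (and Km,app = Km/α) with α = 1 + [I]/Ki.
α = Vmax/Vmax,app = 2.54/1.47 = 1.728.
Ki = [I]/(α − 1) = 5.99/0.7279 = 8.23 mM.

8.23 mM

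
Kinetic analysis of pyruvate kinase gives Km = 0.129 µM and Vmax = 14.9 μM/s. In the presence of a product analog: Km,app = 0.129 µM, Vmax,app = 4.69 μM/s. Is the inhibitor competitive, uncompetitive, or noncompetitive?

noncompetitive

Vmax decreases (14.9 → 4.69 μM/s) while Km is unchanged — pure noncompetitive inhibition.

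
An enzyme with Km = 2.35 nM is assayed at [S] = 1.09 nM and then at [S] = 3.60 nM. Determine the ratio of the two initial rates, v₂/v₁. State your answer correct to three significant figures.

Since Vmax cancels, v₂/v₁ = [S]₂(Km+[S]₁) / [S]₁(Km+[S]₂).
= 3.60×(2.35+1.09) / (1.09×(2.35+3.60)) = 12.38/6.486 = 1.91.

1.91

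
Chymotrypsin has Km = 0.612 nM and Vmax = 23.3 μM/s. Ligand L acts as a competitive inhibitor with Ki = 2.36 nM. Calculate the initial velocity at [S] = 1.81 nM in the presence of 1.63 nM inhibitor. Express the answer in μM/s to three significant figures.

14.8 μM/s

α = 1 + [I]/Ki = 1 + 1.63/2.36 = 1.691.
For a competitive inhibitor, Vmax is unchanged and the apparent Km becomes α·Km: Km,app = 1.03 nM, Vmax,app = 23.3 μM/s.
v = Vmax,app·[S]/(Km,app + [S]) = 23.3 × 1.81/(1.03 + 1.81) = 14.8 μM/s.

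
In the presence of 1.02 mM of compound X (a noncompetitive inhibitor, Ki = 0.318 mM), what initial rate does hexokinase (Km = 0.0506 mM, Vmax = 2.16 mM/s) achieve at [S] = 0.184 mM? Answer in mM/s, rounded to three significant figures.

α = 1 + [I]/Ki = 1 + 1.02/0.318 = 4.208.
For a noncompetitive inhibitor, Vmax is reduced to Vmax/α while Km is unchanged: Km,app = 0.0506 mM, Vmax,app = 0.513 mM/s.
v = Vmax,app·[S]/(Km,app + [S]) = 0.513 × 0.184/(0.0506 + 0.184) = 0.403 mM/s.

0.403 mM/s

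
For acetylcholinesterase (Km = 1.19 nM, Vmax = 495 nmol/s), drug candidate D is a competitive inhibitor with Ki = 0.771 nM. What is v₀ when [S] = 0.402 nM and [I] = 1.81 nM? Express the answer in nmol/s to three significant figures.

With α = 1 + [I]/Ki = 1 + 1.81/0.771 = 3.348, the competitive rate law is v = Vmax[S] / (αKm + [S]).
v = 495×0.402 / (3.348×1.19 + 0.402) = 199.0/4.386 = 45.4 nmol/s.

45.4 nmol/s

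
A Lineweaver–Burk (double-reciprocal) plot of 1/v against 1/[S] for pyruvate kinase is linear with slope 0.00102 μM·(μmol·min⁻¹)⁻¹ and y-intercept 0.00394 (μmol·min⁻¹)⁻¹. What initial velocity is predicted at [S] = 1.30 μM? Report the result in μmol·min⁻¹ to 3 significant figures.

The y-intercept is 1/Vmax, so Vmax = 1/0.00394 = 254 μmol·min⁻¹.
The slope is Km/Vmax, so Km = 0.00102 × 254 = 0.259 μM.
Then v = 254 × 1.30/(0.259 + 1.30) = 212 μmol·min⁻¹.

212 μmol·min⁻¹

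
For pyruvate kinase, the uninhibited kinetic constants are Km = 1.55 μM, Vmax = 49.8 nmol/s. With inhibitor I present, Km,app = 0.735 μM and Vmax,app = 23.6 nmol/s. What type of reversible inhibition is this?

Both Km and Vmax decrease by the same factor (~2.11-fold) — characteristic of uncompetitive inhibition.

uncompetitive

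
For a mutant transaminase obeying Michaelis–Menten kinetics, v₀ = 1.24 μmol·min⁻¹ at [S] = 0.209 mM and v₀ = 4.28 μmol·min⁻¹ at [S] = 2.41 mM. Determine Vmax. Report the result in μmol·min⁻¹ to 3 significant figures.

5.58 μmol·min⁻¹

From v = Vmax[S]/(Km+[S]), each point gives Vmax = v(Km+[S])/[S].
Equating: 1.24(Km+0.209)/0.209 = 4.28(Km+2.41)/2.41.
5.933·Km + 1.24 = 1.776·Km + 4.28, so (5.933 − 1.776)·Km = 4.28 − 1.24.
Km = 3.040/4.157 = 0.731 mM; then Vmax = 1.24(0.731+0.209)/0.209 = 5.58 μmol·min⁻¹.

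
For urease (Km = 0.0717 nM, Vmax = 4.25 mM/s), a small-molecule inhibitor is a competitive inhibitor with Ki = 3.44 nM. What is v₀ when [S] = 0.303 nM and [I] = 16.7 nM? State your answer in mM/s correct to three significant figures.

1.78 mM/s

α = 1 + [I]/Ki = 1 + 16.7/3.44 = 5.855.
For a competitive inhibitor, Vmax is unchanged and the apparent Km becomes α·Km: Km,app = 0.420 nM, Vmax,app = 4.25 mM/s.
v = Vmax,app·[S]/(Km,app + [S]) = 4.25 × 0.303/(0.420 + 0.303) = 1.78 mM/s.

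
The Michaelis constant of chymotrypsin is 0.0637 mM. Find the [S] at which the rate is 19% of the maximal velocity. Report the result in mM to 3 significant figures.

0.0149 mM

v/Vmax = [S]/(Km+[S]) = 0.19, so [S] = Km·0.19/(1 − 0.19) = 0.0637 × 0.2346.
[S] = 0.0149 mM.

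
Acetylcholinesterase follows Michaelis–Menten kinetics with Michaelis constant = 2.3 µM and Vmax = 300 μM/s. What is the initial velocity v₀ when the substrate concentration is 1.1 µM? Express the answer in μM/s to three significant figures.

97.1 μM/s

[S]/(Km+[S]) = 1.1/3.400 = 0.3235, the fractional saturation.
v = 0.3235 × Vmax = 0.3235 × 300 = 97.1 μM/s.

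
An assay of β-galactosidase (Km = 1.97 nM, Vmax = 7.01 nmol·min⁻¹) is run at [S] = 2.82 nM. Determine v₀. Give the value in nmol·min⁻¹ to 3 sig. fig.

4.13 nmol·min⁻¹

v = Vmax·[S]/(Km + [S]) = 7.01 × 2.82 / (1.97 + 2.82)
  = 19.77 / 4.790 = 4.13 nmol·min⁻¹.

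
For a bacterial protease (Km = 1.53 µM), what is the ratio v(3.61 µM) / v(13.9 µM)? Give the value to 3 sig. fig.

0.780

Since Vmax cancels, v₂/v₁ = [S]₂(Km+[S]₁) / [S]₁(Km+[S]₂).
= 3.61×(1.53+13.9) / (13.9×(1.53+3.61)) = 55.70/71.45 = 0.780.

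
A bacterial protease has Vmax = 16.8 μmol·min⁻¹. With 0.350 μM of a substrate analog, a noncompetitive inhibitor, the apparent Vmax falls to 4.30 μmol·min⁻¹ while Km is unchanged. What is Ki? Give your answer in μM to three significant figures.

Noncompetitive: Vmax,app = Vmax/α with α = 1 + [I]/Ki.
α = Vmax/Vmax,app = 16.8/4.30 = 3.907.
Since α = 1 + [I]/Ki, [I]/Ki = 3.907 − 1 = 2.907 and Ki = 0.350/2.907 = 0.120 μM.

0.120 μM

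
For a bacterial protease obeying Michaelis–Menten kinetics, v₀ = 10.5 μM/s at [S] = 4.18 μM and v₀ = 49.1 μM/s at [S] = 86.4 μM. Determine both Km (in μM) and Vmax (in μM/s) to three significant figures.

From v = Vmax[S]/(Km+[S]), each point gives Vmax = v(Km+[S])/[S].
Equating: 10.5(Km+4.18)/4.18 = 49.1(Km+86.4)/86.4.
2.512·Km + 10.5 = 0.5683·Km + 49.1, so (2.512 − 0.5683)·Km = 49.1 − 10.5.
Km = 38.60/1.944 = 19.9 μM; then Vmax = 10.5(19.9+4.18)/4.18 = 60.4 μM/s.

Km = 19.9 μM; Vmax = 60.4 μM/s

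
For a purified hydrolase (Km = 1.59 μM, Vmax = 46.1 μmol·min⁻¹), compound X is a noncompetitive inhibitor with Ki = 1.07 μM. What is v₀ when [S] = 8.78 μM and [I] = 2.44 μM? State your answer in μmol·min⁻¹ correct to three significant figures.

11.9 μmol·min⁻¹

With α = 1 + [I]/Ki = 1 + 2.44/1.07 = 3.280, the noncompetitive rate law is v = (Vmax/α)·[S] / (Km + [S]).
v = (46.1/3.280)×8.78 / (1.59 + 8.78) = 123.4/10.37 = 11.9 μmol·min⁻¹.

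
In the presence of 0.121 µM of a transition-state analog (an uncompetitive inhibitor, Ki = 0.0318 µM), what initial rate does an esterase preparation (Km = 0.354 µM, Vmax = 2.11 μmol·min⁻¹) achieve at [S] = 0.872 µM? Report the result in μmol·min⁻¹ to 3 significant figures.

α = 1 + [I]/Ki = 1 + 0.121/0.0318 = 4.805.
For an uncompetitive inhibitor, both parameters are divided by α, giving Vmax/α and Km/α: Km,app = 0.0737 µM, Vmax,app = 0.439 μmol·min⁻¹.
v = Vmax,app·[S]/(Km,app + [S]) = 0.439 × 0.872/(0.0737 + 0.872) = 0.405 μmol·min⁻¹.

0.405 μmol·min⁻¹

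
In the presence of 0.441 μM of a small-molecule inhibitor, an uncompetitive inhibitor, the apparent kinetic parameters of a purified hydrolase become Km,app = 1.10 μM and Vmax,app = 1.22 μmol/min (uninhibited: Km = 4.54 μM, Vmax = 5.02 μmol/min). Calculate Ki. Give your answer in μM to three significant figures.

Uncompetitive: Vmax,app = Vmax/α (and Km,app = Km/α) with α = 1 + [I]/Ki.
α = Vmax/Vmax,app = 5.02/1.22 = 4.115.
Ki = [I]/(α − 1) = 0.441/3.115 = 0.142 μM.

0.142 μM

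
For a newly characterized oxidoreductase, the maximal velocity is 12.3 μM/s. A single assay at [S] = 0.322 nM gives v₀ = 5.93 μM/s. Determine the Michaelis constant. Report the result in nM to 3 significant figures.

From v = Vmax[S]/(Km+[S]), Km = [S](Vmax − v)/v.
Km = 0.322 × (12.3 − 5.93) / 5.93 = 2.051/5.93 = 0.346 nM.

0.346 nM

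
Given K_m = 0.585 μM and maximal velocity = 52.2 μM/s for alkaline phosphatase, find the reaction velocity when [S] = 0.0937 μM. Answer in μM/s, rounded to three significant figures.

7.21 μM/s

[S]/(Km+[S]) = 0.0937/0.6787 = 0.1381, the fractional saturation.
v = 0.1381 × Vmax = 0.1381 × 52.2 = 7.21 μM/s.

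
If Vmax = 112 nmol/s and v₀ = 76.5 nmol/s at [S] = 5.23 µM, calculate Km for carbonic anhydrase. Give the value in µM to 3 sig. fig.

2.43 µM

v/Vmax = 76.5/112 = 0.6830 = [S]/(Km+[S]).
So Km + [S] = [S]/0.6830 = 7.657 µM, giving Km = 7.657 − 5.23 = 2.43 µM.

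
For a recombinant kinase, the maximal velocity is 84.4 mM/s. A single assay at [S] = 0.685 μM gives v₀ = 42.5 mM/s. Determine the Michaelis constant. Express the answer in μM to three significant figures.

0.675 μM

From v = Vmax[S]/(Km+[S]), Km = [S](Vmax − v)/v.
Km = 0.685 × (84.4 − 42.5) / 42.5 = 28.70/42.5 = 0.675 μM.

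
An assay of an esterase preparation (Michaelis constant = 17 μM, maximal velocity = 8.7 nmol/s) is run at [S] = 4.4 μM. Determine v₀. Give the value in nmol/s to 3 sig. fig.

1.79 nmol/s

[S]/(Km+[S]) = 4.4/21.40 = 0.2056, the fractional saturation.
v = 0.2056 × Vmax = 0.2056 × 8.7 = 1.79 nmol/s.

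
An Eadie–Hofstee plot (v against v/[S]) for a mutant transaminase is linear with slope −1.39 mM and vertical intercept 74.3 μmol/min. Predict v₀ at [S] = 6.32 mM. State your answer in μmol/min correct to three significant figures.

In the Eadie–Hofstee form v = Vmax − Km·(v/[S]), the slope is −Km and the intercept is Vmax, so Km = 1.39 mM and Vmax = 74.3 μmol/min.
v = 74.3 × 6.32/(1.39 + 6.32) = 60.9 μmol/min.

60.9 μmol/min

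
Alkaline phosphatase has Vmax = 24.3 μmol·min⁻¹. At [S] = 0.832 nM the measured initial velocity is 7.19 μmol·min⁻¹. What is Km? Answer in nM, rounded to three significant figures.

v/Vmax = 7.19/24.3 = 0.2959 = [S]/(Km+[S]).
So Km + [S] = [S]/0.2959 = 2.812 nM, giving Km = 2.812 − 0.832 = 1.98 nM.

1.98 nM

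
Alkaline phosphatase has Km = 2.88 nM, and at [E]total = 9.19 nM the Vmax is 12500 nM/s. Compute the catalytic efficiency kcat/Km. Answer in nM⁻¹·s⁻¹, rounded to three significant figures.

472 nM⁻¹·s⁻¹

kcat = Vmax/[E]total = 12500/9.19 = 1360 s⁻¹.
kcat/Km = 1360/2.88 = 472 nM⁻¹·s⁻¹.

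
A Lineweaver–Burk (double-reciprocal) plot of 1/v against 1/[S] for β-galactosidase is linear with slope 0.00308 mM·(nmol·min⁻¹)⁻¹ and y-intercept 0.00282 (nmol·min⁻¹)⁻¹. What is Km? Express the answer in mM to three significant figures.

1.09 mM

y-intercept = 1/Vmax ⇒ Vmax = 355 nmol·min⁻¹; slope = Km/Vmax ⇒ Km = slope × Vmax.
Km = 0.00308 × 355 = 1.09 mM.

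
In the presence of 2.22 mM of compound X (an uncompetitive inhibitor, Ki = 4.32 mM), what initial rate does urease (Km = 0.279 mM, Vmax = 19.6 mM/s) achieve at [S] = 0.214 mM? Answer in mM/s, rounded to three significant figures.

6.96 mM/s

α = 1 + [I]/Ki = 1 + 2.22/4.32 = 1.514.
For an uncompetitive inhibitor, both parameters are divided by α, giving Vmax/α and Km/α: Km,app = 0.184 mM, Vmax,app = 12.9 mM/s.
v = Vmax,app·[S]/(Km,app + [S]) = 12.9 × 0.214/(0.184 + 0.214) = 6.96 mM/s.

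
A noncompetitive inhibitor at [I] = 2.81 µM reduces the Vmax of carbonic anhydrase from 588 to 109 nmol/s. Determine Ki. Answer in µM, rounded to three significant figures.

0.639 µM

Noncompetitive: Vmax,app = Vmax/α with α = 1 + [I]/Ki.
α = Vmax/Vmax,app = 588/109 = 5.394.
Ki = [I]/(α − 1) = 2.81/4.394 = 0.639 µM.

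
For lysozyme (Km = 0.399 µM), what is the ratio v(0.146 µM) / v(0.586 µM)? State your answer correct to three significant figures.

The fractional saturations are [S]/(Km+[S]) = 0.586/0.9850 = 0.5949 and 0.146/0.5450 = 0.2679.
v₂/v₁ is just their ratio: 0.2679/0.5949 = 0.450.

0.450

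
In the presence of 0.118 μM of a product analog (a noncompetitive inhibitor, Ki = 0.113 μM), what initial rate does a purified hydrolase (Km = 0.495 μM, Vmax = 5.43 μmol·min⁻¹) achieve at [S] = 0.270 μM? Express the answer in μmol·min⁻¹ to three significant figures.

0.937 μmol·min⁻¹

With α = 1 + [I]/Ki = 1 + 0.118/0.113 = 2.044, the noncompetitive rate law is v = (Vmax/α)·[S] / (Km + [S]).
v = (5.43/2.044)×0.270 / (0.495 + 0.270) = 0.7172/0.7650 = 0.937 μmol·min⁻¹.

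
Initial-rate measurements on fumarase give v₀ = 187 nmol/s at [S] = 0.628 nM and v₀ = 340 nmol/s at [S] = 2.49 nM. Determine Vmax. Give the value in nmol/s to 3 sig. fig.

In reciprocal form, 1/v = (Km/Vmax)·(1/[S]) + 1/Vmax. The two points give (1/[S], 1/v) = (1.592, 0.005348) and (0.4016, 0.002941).
Slope = (0.005348 − 0.002941)/(1.592 − 0.4016) = 0.002021; intercept = 0.005348 − 0.002021×1.592 = 0.002130.
Vmax = 1/intercept = 470 nmol/s; Km = slope × Vmax = 0.002021 × 470 = 0.949 nM.

470 nmol/s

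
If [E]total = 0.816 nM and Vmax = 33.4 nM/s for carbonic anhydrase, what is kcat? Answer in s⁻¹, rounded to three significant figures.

kcat = Vmax/[E]total = 33.4 nM/s / 0.816 nM = 40.9 s⁻¹.

40.9 s⁻¹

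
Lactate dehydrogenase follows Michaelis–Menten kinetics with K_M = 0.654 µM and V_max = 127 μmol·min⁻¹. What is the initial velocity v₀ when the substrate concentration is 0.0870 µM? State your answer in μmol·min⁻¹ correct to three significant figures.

14.9 μmol·min⁻¹

[S]/(Km+[S]) = 0.0870/0.7410 = 0.1174, the fractional saturation.
v = 0.1174 × Vmax = 0.1174 × 127 = 14.9 μmol·min⁻¹.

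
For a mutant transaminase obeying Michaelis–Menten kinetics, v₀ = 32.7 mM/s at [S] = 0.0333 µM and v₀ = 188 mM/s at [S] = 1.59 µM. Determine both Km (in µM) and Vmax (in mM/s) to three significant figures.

Km = 0.180 µM; Vmax = 209 mM/s

In reciprocal form, 1/v = (Km/Vmax)·(1/[S]) + 1/Vmax. The two points give (1/[S], 1/v) = (30.03, 0.03058) and (0.6289, 0.005319).
Slope = (0.03058 − 0.005319)/(30.03 − 0.6289) = 0.0008592; intercept = 0.03058 − 0.0008592×30.03 = 0.004779.
Vmax = 1/intercept = 209 mM/s; Km = slope × Vmax = 0.0008592 × 209 = 0.180 µM.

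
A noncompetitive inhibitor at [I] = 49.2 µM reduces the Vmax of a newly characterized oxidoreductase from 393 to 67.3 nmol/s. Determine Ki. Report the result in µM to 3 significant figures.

10.2 µM

Noncompetitive: Vmax,app = Vmax/α with α = 1 + [I]/Ki.
α = Vmax/Vmax,app = 393/67.3 = 5.840.
Ki = [I]/(α − 1) = 49.2/4.840 = 10.2 µM.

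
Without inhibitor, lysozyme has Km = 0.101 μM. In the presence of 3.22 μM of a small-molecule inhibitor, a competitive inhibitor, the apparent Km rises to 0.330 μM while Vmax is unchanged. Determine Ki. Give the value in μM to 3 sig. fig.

Competitive: Km,app = α·Km with α = 1 + [I]/Ki.
α = Km,app/Km = 0.330/0.101 = 3.267.
Since α = 1 + [I]/Ki, [I]/Ki = 3.267 − 1 = 2.267 and Ki = 3.22/2.267 = 1.42 μM.

1.42 μM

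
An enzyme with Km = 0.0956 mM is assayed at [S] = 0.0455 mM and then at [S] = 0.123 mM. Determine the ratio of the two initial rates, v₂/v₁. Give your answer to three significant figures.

Since Vmax cancels, v₂/v₁ = [S]₂(Km+[S]₁) / [S]₁(Km+[S]₂).
= 0.123×(0.0956+0.0455) / (0.0455×(0.0956+0.123)) = 0.01736/0.009946 = 1.74.

1.74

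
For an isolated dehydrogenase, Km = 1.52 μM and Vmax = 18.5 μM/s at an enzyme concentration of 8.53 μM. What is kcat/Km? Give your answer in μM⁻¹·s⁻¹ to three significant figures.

1.43 μM⁻¹·s⁻¹

kcat = Vmax/[E]total = 18.5/8.53 = 2.17 s⁻¹.
kcat/Km = 2.17/1.52 = 1.43 μM⁻¹·s⁻¹.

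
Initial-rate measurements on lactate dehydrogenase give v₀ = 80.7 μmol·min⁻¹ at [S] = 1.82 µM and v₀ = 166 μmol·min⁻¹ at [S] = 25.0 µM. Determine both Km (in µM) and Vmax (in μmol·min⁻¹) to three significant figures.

In reciprocal form, 1/v = (Km/Vmax)·(1/[S]) + 1/Vmax. The two points give (1/[S], 1/v) = (0.5495, 0.01239) and (0.04000, 0.006024).
Slope = (0.01239 − 0.006024)/(0.5495 − 0.04000) = 0.01250; intercept = 0.01239 − 0.01250×0.5495 = 0.005524.
Vmax = 1/intercept = 181 μmol·min⁻¹; Km = slope × Vmax = 0.01250 × 181 = 2.26 µM.

Km = 2.26 µM; Vmax = 181 μmol·min⁻¹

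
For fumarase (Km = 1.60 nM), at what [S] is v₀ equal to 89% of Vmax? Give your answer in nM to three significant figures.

v/Vmax = [S]/(Km+[S]) = 0.89, so [S] = Km·0.89/(1 − 0.89) = 1.60 × 8.091.
[S] = 12.9 nM.

12.9 nM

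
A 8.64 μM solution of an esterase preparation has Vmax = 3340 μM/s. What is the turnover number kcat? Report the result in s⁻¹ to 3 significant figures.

387 s⁻¹

kcat = Vmax/[E]total = 3340 μM/s / 8.64 μM = 387 s⁻¹.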